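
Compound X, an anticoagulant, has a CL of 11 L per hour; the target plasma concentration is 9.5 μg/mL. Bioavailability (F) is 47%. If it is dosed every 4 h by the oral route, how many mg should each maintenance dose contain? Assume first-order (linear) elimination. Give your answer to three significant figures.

889 mg

D = CL × Css × τ / F = 11.00 × 9.5 × 4 / 0.47 = 889.4 mg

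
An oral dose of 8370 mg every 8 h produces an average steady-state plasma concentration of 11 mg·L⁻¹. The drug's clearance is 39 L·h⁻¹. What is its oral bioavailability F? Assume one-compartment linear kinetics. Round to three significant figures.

F·D/τ = CL·Css at steady state → F = CL·Css·τ / D.
F = 39 × 11 × 8 / 8370 = 0.410

0.410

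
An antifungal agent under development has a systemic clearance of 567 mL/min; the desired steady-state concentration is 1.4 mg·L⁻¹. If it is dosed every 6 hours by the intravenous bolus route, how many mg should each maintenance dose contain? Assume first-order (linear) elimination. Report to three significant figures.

CL = 567 mL/min = 567 × 0.06 = 34.02 L/h
At steady state, dose per interval replaces the amount cleared in that interval: D/τ = CL·Css.
D = CL × Css × τ = 34.02 × 1.4 × 6 = 285.8 mg

286 mg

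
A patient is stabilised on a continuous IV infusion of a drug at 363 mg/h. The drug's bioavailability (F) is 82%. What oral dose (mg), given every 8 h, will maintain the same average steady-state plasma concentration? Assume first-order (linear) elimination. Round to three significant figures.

3540 mg

To maintain the same Css, the systemic dosing rate must be unchanged: F·D/τ = infusion rate.
D = rate × τ / F = 363 × 8 / 0.82 = 3541 mg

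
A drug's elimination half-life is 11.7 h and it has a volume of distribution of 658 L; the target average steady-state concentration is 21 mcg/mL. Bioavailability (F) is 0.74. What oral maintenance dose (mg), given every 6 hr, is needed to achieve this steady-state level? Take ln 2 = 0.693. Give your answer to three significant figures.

6640 mg

k = 0.693/11.7 = 0.05923 h⁻¹, so CL = k·Vd = 0.05923 × 658.0 = 38.97 L/h
D = CL × Css × τ / F = 38.97 × 21 × 6 / 0.74 = 6635 mg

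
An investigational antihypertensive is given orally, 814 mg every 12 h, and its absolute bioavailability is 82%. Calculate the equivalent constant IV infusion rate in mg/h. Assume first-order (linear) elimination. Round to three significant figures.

Equivalent systemic input: infusion rate = F·D/τ.
Rate = 0.82 × 814 / 12 = 55.62 mg/h

55.6 mg/h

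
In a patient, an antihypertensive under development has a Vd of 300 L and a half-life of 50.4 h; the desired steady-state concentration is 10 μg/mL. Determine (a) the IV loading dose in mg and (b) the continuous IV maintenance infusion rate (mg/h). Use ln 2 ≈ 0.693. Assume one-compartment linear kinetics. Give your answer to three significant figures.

(a) 3000 mg; (b) 41.3 mg/h

LD = Vd × C = 300.0 × 10 = 3000 mg
CL = 0.693 × Vd / t½ = 0.693 × 300.0 / 50.4 = 4.125 L/h
Infusion rate = CL × Css = 4.125 × 10 = 41.25 mg/h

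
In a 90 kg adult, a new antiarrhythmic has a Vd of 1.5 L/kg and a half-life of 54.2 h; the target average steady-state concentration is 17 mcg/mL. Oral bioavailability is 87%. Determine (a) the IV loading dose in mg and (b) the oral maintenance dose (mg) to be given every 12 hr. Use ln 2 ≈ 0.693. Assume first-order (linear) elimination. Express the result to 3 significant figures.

Total Vd = 1.5 × 90 = 135.0 L
LD = Vd × C = 135.0 × 17 = 2295 mg
CL = 0.693 × Vd / t½ = 0.693 × 135.0 / 54.2 = 1.726 L/h
D = CL × Css × τ / F = 1.726 × 17 × 12 / 0.87 = 404.7 mg

(a) 2300 mg; (b) 405 mg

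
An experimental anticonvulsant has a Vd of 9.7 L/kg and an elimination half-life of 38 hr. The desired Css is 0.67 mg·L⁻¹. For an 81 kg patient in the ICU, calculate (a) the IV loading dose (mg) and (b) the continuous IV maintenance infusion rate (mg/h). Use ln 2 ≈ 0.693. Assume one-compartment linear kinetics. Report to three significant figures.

(a) 526 mg; (b) 9.60 mg/h

Total Vd = 9.7 × 81 = 785.7 L
LD = Vd × C = 785.7 × 0.67 = 526.4 mg
CL = 0.693 × Vd / t½ = 0.693 × 785.7 / 38 = 14.33 L/h
Infusion rate = CL × Css = 14.33 × 0.67 = 9.601 mg/h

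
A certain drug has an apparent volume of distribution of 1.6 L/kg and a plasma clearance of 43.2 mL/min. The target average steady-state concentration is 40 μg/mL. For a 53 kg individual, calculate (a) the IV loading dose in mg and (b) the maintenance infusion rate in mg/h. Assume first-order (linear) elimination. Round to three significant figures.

Total Vd = 1.6 × 53 = 84.80 L
Loading: fill Vd to C_target → 84.80 L × 40 mg/L = 3392 mg
CL = 43.2 mL/min × 60/1000 = 2.592 L/h
Maintenance infusion rate = CL × Css = 2.592 × 40 = 103.7 mg/h

(a) 3390 mg; (b) 104 mg/h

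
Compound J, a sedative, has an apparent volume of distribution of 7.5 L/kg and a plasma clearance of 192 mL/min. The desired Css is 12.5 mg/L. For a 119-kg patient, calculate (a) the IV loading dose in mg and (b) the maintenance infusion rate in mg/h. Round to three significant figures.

Total Vd = 7.5 × 119 = 892.5 L
LD = Vd · C_target = 892.5 × 12.5 = 11160 mg
Convert clearance: 192 mL/min × 60 min/h ÷ 1000 mL/L = 11.52 L/h
Maintenance infusion rate = CL × Css = 11.52 × 12.5 = 144.0 mg/h

(a) 11200 mg; (b) 144 mg/h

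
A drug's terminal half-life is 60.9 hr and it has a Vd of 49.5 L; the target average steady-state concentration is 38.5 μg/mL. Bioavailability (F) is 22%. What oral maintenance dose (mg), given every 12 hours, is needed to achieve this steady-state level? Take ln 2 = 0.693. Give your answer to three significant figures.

1180 mg

CL = 0.693 × Vd / t½ = 0.693 × 49.50 / 60.9 = 0.5633 L/h
D = CL × Css × τ / F = 0.5633 × 38.5 × 12 / 0.22 = 1183 mg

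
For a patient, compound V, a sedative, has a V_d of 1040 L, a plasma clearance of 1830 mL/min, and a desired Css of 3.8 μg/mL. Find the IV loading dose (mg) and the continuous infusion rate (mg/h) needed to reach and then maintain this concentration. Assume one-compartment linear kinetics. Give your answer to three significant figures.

LD = Vd · C_target = 1040 × 3.8 = 3952 mg
CL = 1830 mL/min × 60/1000 = 109.8 L/h
Maintenance infusion rate = CL × Css = 109.8 × 3.8 = 417.2 mg/h

(a) 3950 mg; (b) 417 mg/h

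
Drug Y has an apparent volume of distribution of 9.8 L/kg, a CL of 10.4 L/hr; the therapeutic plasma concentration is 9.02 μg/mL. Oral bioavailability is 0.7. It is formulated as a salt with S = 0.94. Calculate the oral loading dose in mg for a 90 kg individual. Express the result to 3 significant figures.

Vd = 9.8 L/kg × 90 kg = 882.0 L
The loading dose fills Vd to the target concentration.
LD = Vd × C / F / S = 882.0 × 9.020 / 0.7 / 0.94 = 12090 mg

12100 mg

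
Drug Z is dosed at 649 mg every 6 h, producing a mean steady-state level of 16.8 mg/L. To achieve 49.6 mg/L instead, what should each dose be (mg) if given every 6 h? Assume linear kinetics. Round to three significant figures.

1920 mg

For first-order elimination, Css ∝ F·D/(CL·τ); F and CL are unchanged, so Css ∝ D/τ.
D₂ = D₁ × (Css,target / Css,current) = 649 × 49.6/16.8 = 1916 mg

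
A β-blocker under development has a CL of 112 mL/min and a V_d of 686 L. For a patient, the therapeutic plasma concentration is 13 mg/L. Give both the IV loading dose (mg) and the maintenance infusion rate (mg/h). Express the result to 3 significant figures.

Loading dose = Vd × C = 686.0 × 13 = 8918 mg
CL = 112 mL/min × 60/1000 = 6.720 L/h
Infusion rate = 6.720 L/h × 13 mg/L = 87.36 mg/h

(a) 8920 mg; (b) 87.4 mg/h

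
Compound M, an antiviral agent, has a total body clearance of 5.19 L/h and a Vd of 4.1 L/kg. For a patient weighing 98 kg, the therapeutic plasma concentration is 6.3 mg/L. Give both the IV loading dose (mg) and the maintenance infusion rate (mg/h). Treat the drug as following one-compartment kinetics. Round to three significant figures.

(a) 2530 mg; (b) 32.7 mg/h

Vd = 4.1 L/kg × 98 kg = 401.8 L
Loading: fill Vd to C_target → 401.8 L × 6.3 mg/L = 2531 mg
Maintenance infusion rate = CL × Css = 5.190 × 6.3 = 32.70 mg/h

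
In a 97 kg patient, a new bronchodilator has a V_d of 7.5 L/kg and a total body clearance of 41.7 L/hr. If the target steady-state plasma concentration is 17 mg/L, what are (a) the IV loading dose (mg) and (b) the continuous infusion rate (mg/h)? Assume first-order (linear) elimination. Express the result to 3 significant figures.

(a) 12400 mg; (b) 709 mg/h

Vd(total) = 97 kg × 7.5 L/kg = 727.5 L
LD = Vd · C_target = 727.5 × 17 = 12370 mg
Infusion rate = 41.70 L/h × 17 mg/L = 708.9 mg/h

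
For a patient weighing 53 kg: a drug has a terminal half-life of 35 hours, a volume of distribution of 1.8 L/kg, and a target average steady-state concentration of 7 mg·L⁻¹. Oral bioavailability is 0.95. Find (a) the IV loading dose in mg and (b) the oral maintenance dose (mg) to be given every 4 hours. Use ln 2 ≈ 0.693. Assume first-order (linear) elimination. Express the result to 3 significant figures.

(a) 668 mg; (b) 55.7 mg

Total Vd = 1.8 × 53 = 95.40 L
LD = Vd × C = 95.40 × 7 = 667.8 mg
CL = 0.693 × Vd / t½ = 0.693 × 95.40 / 35 = 1.889 L/h
D = CL × Css × τ / F = 1.889 × 7 × 4 / 0.95 = 55.68 mg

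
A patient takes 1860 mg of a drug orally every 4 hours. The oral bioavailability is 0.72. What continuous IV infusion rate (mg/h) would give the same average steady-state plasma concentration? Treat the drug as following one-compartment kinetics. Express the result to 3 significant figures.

335 mg/h

Equivalent systemic input: infusion rate = F·D/τ.
Rate = 0.72 × 1860 / 4 = 334.8 mg/h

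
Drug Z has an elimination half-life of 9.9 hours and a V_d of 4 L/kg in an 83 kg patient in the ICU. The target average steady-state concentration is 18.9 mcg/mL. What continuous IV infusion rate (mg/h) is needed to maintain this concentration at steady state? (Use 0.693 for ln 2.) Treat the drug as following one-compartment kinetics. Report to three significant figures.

Total Vd = 4 × 83 = 332.0 L
CL = ln 2 · Vd / t½ = 0.693 × 332.0 / 9.9 = 23.24 L/h
Infusion rate = CL × Css = 23.24 × 18.9 = 439.2 mg/h

439 mg/h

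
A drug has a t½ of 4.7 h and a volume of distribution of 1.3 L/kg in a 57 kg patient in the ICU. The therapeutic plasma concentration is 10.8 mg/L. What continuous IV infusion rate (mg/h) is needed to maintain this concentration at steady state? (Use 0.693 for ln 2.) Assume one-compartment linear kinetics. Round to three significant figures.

Vd = 1.3 L/kg × 57 kg = 74.10 L
CL = 0.693 × Vd / t½ = 0.693 × 74.10 / 4.7 = 10.93 L/h
Infusion rate = CL × Css = 10.93 × 10.8 = 118.0 mg/h

118 mg/h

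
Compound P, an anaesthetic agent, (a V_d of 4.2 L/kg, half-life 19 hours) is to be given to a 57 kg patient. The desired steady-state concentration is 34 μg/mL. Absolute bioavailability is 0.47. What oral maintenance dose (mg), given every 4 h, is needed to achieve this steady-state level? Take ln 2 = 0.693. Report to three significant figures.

Vd = 4.2 L/kg × 57 kg = 239.4 L
CL = ln 2 · Vd / t½ = 0.693 × 239.4 / 19 = 8.732 L/h
D = CL × Css × τ / F = 8.732 × 34 × 4 / 0.47 = 2527 mg

2530 mg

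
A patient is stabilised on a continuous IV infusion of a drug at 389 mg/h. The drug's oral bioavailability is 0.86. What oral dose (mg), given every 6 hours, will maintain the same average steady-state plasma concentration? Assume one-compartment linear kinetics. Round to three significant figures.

2710 mg

To maintain the same Css, the systemic dosing rate must be unchanged: F·D/τ = infusion rate.
D = rate × τ / F = 389 × 6 / 0.86 = 2714 mg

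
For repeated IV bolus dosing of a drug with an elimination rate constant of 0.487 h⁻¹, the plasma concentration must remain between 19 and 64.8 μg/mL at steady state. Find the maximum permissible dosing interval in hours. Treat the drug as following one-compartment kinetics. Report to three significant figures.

2.52 h

Between IV bolus doses, concentration decays as C = C₀·e^(−kτ), so C_peak/C_trough = e^(kτ).
τ_max = ln(C_peak/C_trough) / k = ln(64.8/19) / 0.4870 = 1.227 / 0.4870 = 2.520 h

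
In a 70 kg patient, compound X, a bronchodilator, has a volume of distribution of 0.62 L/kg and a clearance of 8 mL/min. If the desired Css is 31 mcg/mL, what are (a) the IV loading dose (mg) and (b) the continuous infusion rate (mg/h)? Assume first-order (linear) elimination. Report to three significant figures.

(a) 1350 mg; (b) 14.9 mg/h

Vd = 0.62 L/kg × 70 kg = 43.40 L
Loading: fill Vd to C_target → 43.40 L × 31 mg/L = 1345 mg
CL = 8 mL/min = 8 × 0.06 = 0.4800 L/h
Maintenance infusion rate = CL × Css = 0.4800 × 31 = 14.88 mg/h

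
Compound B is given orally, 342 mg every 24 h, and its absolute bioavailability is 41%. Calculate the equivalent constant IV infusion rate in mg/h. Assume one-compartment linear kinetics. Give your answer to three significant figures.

5.84 mg/h

Equivalent systemic input: infusion rate = F·D/τ.
Rate = 0.41 × 342 / 24 = 5.843 mg/h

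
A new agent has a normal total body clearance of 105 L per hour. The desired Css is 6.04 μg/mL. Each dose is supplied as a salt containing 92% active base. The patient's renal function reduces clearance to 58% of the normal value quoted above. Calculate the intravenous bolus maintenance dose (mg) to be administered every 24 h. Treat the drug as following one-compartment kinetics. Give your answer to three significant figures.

Patient clearance = 0.58 × 105.0 = 60.90 L/h
At steady state, dose per interval replaces the amount cleared in that interval: S·D/τ = CL·Css.
D = CL × Css × τ / S = 60.90 × 6.04 × 24 / 0.92 = 9596 mg

9600 mg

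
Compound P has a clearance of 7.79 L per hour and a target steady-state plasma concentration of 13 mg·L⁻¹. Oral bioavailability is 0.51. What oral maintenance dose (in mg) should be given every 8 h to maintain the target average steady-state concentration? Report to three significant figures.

At steady state, dose per interval replaces the amount cleared in that interval: F·D/τ = CL·Css.
D = CL × Css × τ / F = 7.790 × 13 × 8 / 0.51 = 1589 mg

1590 mg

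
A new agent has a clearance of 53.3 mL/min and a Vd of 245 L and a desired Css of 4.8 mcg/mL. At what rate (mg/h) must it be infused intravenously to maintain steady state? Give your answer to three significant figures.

CL = 53.3 mL/min × 60/1000 = 3.198 L/h
R₀ = 3.198 × 4.8 = 15.35 mg/h

15.4 mg/h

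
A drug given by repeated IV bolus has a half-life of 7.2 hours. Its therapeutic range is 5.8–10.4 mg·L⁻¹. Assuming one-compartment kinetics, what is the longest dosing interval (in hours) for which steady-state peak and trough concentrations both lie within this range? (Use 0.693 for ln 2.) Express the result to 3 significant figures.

6.07 h

k = 0.693 / t½ = 0.693 / 7.2 = 0.09625 h⁻¹
Between IV bolus doses, concentration decays as C = C₀·e^(−kτ), so C_peak/C_trough = e^(kτ).
τ_max = ln(C_peak/C_trough) / k = ln(10.4/5.8) / 0.09625 = 0.5839 / 0.09625 = 6.066 h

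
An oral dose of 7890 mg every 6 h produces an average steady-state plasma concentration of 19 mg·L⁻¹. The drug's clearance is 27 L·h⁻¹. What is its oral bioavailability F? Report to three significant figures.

0.390

F·D/τ = CL·Css at steady state → F = CL·Css·τ / D.
F = 27 × 19 × 6 / 7890 = 0.390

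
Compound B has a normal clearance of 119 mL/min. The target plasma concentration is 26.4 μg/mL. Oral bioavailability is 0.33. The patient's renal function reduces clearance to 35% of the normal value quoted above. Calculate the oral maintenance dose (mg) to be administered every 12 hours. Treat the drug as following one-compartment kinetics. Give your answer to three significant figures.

2400 mg

CL = 119 mL/min × 60/1000 = 7.140 L/h
Patient clearance = 0.35 × 7.140 = 2.499 L/h
D = CL × Css × τ / F = 2.499 × 26.4 × 12 / 0.33 = 2399 mg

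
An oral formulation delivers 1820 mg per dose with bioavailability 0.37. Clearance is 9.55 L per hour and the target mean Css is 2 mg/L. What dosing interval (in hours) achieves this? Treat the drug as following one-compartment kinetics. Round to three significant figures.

35.3 h

F·D/τ = CL·Css → τ = F·D / (CL·Css).
τ = 0.37 × 1820 / (9.55 × 2) = 35.26 h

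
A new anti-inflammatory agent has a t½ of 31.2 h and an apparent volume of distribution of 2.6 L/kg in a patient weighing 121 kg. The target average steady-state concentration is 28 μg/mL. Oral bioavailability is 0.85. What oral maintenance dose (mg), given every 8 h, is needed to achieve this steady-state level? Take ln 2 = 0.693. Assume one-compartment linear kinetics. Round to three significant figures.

1840 mg

Vd = 2.6 L/kg × 121 kg = 314.6 L
k = 0.693/31.2 = 0.02221 h⁻¹, so CL = k·Vd = 0.02221 × 314.6 = 6.987 L/h
D = CL × Css × τ / F = 6.987 × 28 × 8 / 0.85 = 1841 mg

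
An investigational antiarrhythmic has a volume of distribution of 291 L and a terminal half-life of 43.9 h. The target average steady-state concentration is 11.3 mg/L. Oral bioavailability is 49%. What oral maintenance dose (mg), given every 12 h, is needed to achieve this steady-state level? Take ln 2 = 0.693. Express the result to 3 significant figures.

1270 mg

CL = 0.693 × Vd / t½ = 0.693 × 291.0 / 43.9 = 4.594 L/h
D = CL × Css × τ / F = 4.594 × 11.3 × 12 / 0.49 = 1271 mg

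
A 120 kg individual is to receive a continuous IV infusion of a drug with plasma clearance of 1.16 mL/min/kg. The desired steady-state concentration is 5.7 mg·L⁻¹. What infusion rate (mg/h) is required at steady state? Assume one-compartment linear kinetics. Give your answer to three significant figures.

CL = 1.16 mL/min/kg × 120 kg = 139.2 mL/min = 139.2 × 60/1000 = 8.352 L/h
At steady state, infusion rate equals elimination rate: rate in = CL × Css.
Rate = CL × Css = 8.352 × 5.7 = 47.61 mg/h

47.6 mg/h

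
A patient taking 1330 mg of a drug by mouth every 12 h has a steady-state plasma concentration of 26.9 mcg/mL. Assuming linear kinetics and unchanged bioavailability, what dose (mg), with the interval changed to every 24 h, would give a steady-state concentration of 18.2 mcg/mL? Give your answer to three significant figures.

For first-order elimination, Css ∝ F·D/(CL·τ); F and CL are unchanged, so Css ∝ D/τ.
D₂ = D₁ × (Css,target / Css,current) × (τ₂/τ₁) = 1330 × (18.2/26.9) × (24/12) = 1800 mg

1800 mg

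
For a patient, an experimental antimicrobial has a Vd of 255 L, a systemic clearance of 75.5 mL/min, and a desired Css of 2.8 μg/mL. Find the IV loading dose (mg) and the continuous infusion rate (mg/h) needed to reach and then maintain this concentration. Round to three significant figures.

(a) 714 mg; (b) 12.7 mg/h

Loading: fill Vd to C_target → 255.0 L × 2.8 mg/L = 714.0 mg
CL = 75.5 mL/min = 75.5 × 0.06 = 4.530 L/h
Maintenance infusion rate = CL × Css = 4.530 × 2.8 = 12.68 mg/h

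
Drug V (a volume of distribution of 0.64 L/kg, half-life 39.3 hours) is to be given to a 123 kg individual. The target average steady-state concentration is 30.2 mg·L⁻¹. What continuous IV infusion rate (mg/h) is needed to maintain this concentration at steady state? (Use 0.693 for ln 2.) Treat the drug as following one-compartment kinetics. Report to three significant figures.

41.9 mg/h

Vd = 0.64 L/kg × 123 kg = 78.72 L
k = 0.693/39.3 = 0.01763 h⁻¹, so CL = k·Vd = 0.01763 × 78.72 = 1.388 L/h
Infusion rate = CL × Css = 1.388 × 30.2 = 41.92 mg/h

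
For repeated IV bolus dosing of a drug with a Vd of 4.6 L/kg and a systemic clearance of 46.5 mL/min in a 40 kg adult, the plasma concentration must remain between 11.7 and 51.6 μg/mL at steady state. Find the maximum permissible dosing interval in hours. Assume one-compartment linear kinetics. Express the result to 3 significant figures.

97.9 h

Vd(total) = 40 kg × 4.6 L/kg = 184.0 L
Convert clearance: 46.5 mL/min × 60 min/h ÷ 1000 mL/L = 2.790 L/h
k = CL / Vd = 2.790 / 184.0 = 0.01516 h⁻¹
Between IV bolus doses, concentration decays as C = C₀·e^(−kτ), so C_peak/C_trough = e^(kτ).
τ_max = ln(C_peak/C_trough) / k = ln(51.6/11.7) / 0.01516 = 1.484 / 0.01516 = 97.89 h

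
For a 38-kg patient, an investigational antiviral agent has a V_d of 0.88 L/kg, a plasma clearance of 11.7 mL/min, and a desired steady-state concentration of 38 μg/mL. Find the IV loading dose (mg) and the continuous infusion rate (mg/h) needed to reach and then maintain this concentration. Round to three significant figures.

(a) 1270 mg; (b) 26.7 mg/h

Vd(total) = 38 kg × 0.88 L/kg = 33.44 L
Loading dose = Vd × C = 33.44 × 38 = 1271 mg
Convert clearance: 11.7 mL/min × 60 min/h ÷ 1000 mL/L = 0.7020 L/h
Maintenance: replace elimination → rate = CL × Css = 0.7020 × 38 = 26.68 mg/h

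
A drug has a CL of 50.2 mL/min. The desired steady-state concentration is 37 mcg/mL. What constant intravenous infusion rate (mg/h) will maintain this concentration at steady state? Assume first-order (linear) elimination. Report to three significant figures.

111 mg/h

Convert clearance: 50.2 mL/min × 60 min/h ÷ 1000 mL/L = 3.012 L/h
Infusion rate = CL · Css = 3.012 L/h × 37 mg/L = 111.4 mg/h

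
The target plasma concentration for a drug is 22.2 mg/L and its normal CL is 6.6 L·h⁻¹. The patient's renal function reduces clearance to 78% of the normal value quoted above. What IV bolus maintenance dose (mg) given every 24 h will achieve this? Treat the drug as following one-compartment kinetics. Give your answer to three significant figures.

Patient clearance = 0.78 × 6.600 = 5.148 L/h
D = CL × Css × τ = 5.148 × 22.2 × 24 = 2743 mg

2740 mg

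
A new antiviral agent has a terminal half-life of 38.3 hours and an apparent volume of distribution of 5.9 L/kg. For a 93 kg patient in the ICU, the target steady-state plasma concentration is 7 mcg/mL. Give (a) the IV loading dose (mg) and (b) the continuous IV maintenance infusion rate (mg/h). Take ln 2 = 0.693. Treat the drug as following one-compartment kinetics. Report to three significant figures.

Total Vd = 5.9 × 93 = 548.7 L
LD = Vd × C = 548.7 × 7 = 3841 mg
CL = 0.693 × Vd / t½ = 0.693 × 548.7 / 38.3 = 9.928 L/h
Infusion rate = CL × Css = 9.928 × 7 = 69.50 mg/h

(a) 3840 mg; (b) 69.5 mg/h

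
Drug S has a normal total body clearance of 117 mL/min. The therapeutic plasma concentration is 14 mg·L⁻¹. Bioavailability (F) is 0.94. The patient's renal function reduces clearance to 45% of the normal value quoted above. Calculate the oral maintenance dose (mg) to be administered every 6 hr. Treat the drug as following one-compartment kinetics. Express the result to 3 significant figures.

Convert clearance: 117 mL/min × 60 min/h ÷ 1000 mL/L = 7.020 L/h
Patient clearance = 0.45 × 7.020 = 3.159 L/h
At steady state, dose per interval replaces the amount cleared in that interval: F·D/τ = CL·Css.
D = CL × Css × τ / F = 3.159 × 14 × 6 / 0.94 = 282.3 mg

282 mg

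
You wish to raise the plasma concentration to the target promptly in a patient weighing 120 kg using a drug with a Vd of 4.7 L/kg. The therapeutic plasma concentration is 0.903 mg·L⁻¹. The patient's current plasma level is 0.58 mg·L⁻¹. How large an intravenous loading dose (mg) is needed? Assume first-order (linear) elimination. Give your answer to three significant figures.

182 mg

Vd = 4.7 L/kg × 120 kg = 564.0 L
Concentration deficit ΔC = 0.903 − 0.58 = 0.3230 mg/L
LD = Vd × ΔC = 564.0 × 0.3230 = 182.2 mg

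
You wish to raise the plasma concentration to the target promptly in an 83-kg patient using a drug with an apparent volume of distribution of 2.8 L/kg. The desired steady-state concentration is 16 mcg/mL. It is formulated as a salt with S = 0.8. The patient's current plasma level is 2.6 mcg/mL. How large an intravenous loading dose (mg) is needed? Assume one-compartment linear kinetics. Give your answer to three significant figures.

Vd(total) = 83 kg × 2.8 L/kg = 232.4 L
Concentration deficit ΔC = 16 − 2.6 = 13.40 mg/L
LD = Vd × ΔC / S = 232.4 × 13.40 / 0.8 = 3893 mg

3890 mg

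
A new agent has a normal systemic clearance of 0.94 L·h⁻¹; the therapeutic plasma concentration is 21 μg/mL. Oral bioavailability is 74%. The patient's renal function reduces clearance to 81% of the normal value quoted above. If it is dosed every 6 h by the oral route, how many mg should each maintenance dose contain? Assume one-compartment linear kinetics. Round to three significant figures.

130 mg

Patient clearance = 0.81 × 0.9400 = 0.7614 L/h
D = CL × Css × τ / F = 0.7614 × 21 × 6 / 0.74 = 129.6 mg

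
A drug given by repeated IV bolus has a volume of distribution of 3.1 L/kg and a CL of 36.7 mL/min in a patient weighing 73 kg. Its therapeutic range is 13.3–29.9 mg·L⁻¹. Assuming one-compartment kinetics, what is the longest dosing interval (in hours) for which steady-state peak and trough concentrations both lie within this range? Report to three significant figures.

Vd(total) = 73 kg × 3.1 L/kg = 226.3 L
CL = 36.7 mL/min × 60/1000 = 2.202 L/h
k = CL / Vd = 2.202 / 226.3 = 0.009730 h⁻¹
Between IV bolus doses, concentration decays as C = C₀·e^(−kτ), so C_peak/C_trough = e^(kτ).
τ_max = ln(C_peak/C_trough) / k = ln(29.9/13.3) / 0.009730 = 0.8101 / 0.009730 = 83.26 h

83.3 h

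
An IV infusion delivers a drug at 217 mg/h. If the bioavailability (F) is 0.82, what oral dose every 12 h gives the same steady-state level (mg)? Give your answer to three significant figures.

To maintain the same Css, the systemic dosing rate must be unchanged: F·D/τ = infusion rate.
D = rate × τ / F = 217 × 12 / 0.82 = 3176 mg

3180 mg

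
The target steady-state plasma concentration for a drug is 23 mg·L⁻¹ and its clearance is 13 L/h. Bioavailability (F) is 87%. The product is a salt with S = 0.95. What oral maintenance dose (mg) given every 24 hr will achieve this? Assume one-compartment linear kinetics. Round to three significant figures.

D = CL × Css × τ / F / S = 13.00 × 23 × 24 / 0.87 / 0.95 = 8682 mg

8680 mg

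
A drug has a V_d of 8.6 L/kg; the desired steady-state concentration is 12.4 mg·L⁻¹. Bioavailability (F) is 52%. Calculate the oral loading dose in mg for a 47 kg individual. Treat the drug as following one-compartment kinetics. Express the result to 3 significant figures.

Vd = 8.6 L/kg × 47 kg = 404.2 L
LD = Vd × C / F = 404.2 × 12.40 / 0.52 = 9639 mg

9640 mg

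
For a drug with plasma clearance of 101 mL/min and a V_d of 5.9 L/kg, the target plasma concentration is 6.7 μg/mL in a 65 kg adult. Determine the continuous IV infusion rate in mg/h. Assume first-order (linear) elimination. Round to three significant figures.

CL = 101 mL/min = 101 × 0.06 = 6.060 L/h
Infusion rate = CL · Css = 6.060 L/h × 6.7 mg/L = 40.60 mg/h

40.6 mg/h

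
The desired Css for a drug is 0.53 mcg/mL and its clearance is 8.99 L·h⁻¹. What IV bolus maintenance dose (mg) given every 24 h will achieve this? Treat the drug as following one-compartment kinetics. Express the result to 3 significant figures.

D = CL × Css × τ = 8.990 × 0.53 × 24 = 114.4 mg

114 mg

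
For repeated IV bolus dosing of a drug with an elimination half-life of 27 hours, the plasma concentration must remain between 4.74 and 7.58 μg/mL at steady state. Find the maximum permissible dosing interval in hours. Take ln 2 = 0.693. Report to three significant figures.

18.3 h

k = 0.693 / t½ = 0.693 / 27 = 0.02567 h⁻¹
Between IV bolus doses, concentration decays as C = C₀·e^(−kτ), so C_peak/C_trough = e^(kτ).
τ_max = ln(C_peak/C_trough) / k = ln(7.58/4.74) / 0.02567 = 0.4695 / 0.02567 = 18.29 h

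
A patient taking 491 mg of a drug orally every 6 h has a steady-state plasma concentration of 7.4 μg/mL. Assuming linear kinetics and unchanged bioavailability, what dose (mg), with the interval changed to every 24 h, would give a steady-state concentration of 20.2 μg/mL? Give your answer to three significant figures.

5360 mg

For first-order elimination, Css ∝ F·D/(CL·τ); F and CL are unchanged, so Css ∝ D/τ.
D₂ = D₁ × (Css,target / Css,current) × (τ₂/τ₁) = 491 × (20.2/7.4) × (24/6) = 5361 mg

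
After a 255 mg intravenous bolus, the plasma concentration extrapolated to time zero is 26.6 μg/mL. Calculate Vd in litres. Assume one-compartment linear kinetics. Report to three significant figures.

Immediately after an IV bolus, C₀ = Dose / Vd, so Vd = Dose / C₀.
Vd = 255 / 26.6 = 9.586 L

9.59 L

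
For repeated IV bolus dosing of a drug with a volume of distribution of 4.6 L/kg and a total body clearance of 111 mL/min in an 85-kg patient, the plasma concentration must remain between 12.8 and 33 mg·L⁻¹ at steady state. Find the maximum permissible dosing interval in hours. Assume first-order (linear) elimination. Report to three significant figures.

Total Vd = 4.6 × 85 = 391.0 L
CL = 111 mL/min × 60/1000 = 6.660 L/h
k = CL / Vd = 6.660 / 391.0 = 0.01703 h⁻¹
Between IV bolus doses, concentration decays as C = C₀·e^(−kτ), so C_peak/C_trough = e^(kτ).
τ_max = ln(C_peak/C_trough) / k = ln(33/12.8) / 0.01703 = 0.9471 / 0.01703 = 55.61 h

55.6 h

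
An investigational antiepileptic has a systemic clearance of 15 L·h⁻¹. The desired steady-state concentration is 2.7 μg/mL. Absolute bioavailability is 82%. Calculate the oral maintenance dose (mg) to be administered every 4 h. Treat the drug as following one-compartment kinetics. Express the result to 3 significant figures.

At steady state, dose per interval replaces the amount cleared in that interval: F·D/τ = CL·Css.
D = CL × Css × τ / F = 15.00 × 2.7 × 4 / 0.82 = 197.6 mg

198 mg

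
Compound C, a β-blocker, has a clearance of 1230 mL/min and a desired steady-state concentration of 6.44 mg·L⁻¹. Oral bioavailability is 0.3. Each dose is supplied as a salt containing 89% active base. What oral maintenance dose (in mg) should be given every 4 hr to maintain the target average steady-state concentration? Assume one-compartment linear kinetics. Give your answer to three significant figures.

7120 mg

Convert clearance: 1230 mL/min × 60 min/h ÷ 1000 mL/L = 73.80 L/h
At steady state, dose per interval replaces the amount cleared in that interval: F·S·D/τ = CL·Css.
D = CL × Css × τ / F / S = 73.80 × 6.44 × 4 / 0.3 / 0.89 = 7120 mg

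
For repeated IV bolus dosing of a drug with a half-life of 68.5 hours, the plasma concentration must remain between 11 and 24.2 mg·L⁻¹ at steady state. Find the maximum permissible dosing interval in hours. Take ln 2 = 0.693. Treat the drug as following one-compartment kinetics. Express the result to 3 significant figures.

77.9 h

k = 0.693 / t½ = 0.693 / 68.5 = 0.01012 h⁻¹
Between IV bolus doses, concentration decays as C = C₀·e^(−kτ), so C_peak/C_trough = e^(kτ).
τ_max = ln(C_peak/C_trough) / k = ln(24.2/11) / 0.01012 = 0.7885 / 0.01012 = 77.92 h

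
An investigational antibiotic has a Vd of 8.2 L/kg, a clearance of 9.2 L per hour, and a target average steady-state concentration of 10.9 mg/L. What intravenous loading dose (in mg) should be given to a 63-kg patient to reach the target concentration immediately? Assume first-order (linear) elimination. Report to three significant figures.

Vd = 8.2 L/kg × 63 kg = 516.6 L
LD = Vd × C = 516.6 × 10.90 = 5631 mg

5630 mg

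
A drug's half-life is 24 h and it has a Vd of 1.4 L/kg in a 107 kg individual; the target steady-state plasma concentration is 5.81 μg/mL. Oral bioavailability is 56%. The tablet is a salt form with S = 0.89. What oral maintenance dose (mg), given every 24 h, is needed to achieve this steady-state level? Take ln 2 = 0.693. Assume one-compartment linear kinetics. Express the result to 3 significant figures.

Vd = 1.4 L/kg × 107 kg = 149.8 L
k = 0.693/24 = 0.02888 h⁻¹, so CL = k·Vd = 0.02888 × 149.8 = 4.326 L/h
D = CL × Css × τ / F / S = 4.326 × 5.81 × 24 / 0.56 / 0.89 = 1210 mg

1210 mg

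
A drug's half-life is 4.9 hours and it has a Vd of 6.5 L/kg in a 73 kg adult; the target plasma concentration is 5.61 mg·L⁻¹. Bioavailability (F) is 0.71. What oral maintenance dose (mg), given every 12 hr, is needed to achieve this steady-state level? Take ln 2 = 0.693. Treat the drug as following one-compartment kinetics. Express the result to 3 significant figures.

Vd = 6.5 L/kg × 73 kg = 474.5 L
CL = ln 2 · Vd / t½ = 0.693 × 474.5 / 4.9 = 67.11 L/h
D = CL × Css × τ / F = 67.11 × 5.61 × 12 / 0.71 = 6363 mg

6360 mg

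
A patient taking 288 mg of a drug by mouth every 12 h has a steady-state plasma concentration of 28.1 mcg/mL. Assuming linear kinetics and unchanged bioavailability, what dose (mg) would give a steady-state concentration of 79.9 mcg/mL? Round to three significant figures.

819 mg

For first-order elimination, Css ∝ F·D/(CL·τ); F and CL are unchanged, so Css ∝ D/τ.
D₂ = D₁ × (Css,target / Css,current) = 288 × 79.9/28.1 = 818.9 mg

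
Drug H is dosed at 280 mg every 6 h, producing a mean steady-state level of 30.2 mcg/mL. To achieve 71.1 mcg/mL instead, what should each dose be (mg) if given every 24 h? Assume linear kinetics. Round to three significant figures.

2640 mg

For first-order elimination, Css ∝ F·D/(CL·τ); F and CL are unchanged, so Css ∝ D/τ.
D₂ = D₁ × (Css,target / Css,current) × (τ₂/τ₁) = 280 × (71.1/30.2) × (24/6) = 2637 mg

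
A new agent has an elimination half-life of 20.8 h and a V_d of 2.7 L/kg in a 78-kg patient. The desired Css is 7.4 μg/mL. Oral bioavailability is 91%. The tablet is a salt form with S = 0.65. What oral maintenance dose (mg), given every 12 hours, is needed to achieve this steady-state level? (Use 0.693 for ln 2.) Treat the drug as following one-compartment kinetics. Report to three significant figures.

1050 mg

Total Vd = 2.7 × 78 = 210.6 L
k = 0.693/20.8 = 0.03332 h⁻¹, so CL = k·Vd = 0.03332 × 210.6 = 7.017 L/h
D = CL × Css × τ / F / S = 7.017 × 7.4 × 12 / 0.91 / 0.65 = 1053 mg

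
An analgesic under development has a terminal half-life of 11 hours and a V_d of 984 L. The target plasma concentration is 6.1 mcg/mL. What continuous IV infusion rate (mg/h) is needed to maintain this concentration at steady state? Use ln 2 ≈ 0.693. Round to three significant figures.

378 mg/h

k = 0.693/11 = 0.06300 h⁻¹, so CL = k·Vd = 0.06300 × 984.0 = 61.99 L/h
Infusion rate = CL × Css = 61.99 × 6.1 = 378.1 mg/h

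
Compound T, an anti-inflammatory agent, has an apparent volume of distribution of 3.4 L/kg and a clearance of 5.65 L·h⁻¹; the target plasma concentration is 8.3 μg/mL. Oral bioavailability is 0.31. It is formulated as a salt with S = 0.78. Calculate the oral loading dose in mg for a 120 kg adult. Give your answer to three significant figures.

Vd(total) = 120 kg × 3.4 L/kg = 408.0 L
LD is governed by Vd — clearance does not enter the loading-dose calculation.
LD = Vd × C / F / S = 408.0 × 8.300 / 0.31 / 0.78 = 14000 mg

14000 mg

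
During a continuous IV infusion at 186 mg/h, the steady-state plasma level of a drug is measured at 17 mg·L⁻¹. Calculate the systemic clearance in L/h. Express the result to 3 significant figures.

10.9 L/h

At steady state, infusion rate = CL × Css, so CL = rate / Css.
CL = 186 / 17 = 10.94 L/h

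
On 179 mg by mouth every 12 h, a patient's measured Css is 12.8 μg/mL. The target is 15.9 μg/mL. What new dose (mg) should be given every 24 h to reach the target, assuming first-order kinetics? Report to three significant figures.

445 mg

With linear kinetics, Css is proportional to dose rate (D/τ) at fixed clearance.
D₂ = D₁ × (Css,target / Css,current) × (τ₂/τ₁) = 179 × (15.9/12.8) × (24/12) = 444.7 mg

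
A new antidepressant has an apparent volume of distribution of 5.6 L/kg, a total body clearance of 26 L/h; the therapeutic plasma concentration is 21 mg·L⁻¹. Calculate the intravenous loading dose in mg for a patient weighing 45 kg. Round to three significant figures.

5290 mg

Vd = 5.6 L/kg × 45 kg = 252.0 L
The loading dose fills Vd to the target concentration; clearance is irrelevant here.
LD = Vd × C = 252.0 × 21.00 = 5292 mg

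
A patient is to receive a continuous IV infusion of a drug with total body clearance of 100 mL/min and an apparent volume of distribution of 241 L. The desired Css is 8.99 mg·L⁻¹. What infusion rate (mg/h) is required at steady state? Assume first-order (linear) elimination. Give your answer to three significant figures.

53.9 mg/h

CL = 100 mL/min = 100 × 0.06 = 6.000 L/h
At steady state, infusion rate equals elimination rate: rate in = CL × Css.
R₀ = 6.000 × 8.99 = 53.94 mg/h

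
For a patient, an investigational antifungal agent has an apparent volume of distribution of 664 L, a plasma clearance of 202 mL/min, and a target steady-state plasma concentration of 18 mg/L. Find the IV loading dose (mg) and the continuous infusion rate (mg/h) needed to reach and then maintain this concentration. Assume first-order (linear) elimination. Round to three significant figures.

(a) 12000 mg; (b) 218 mg/h

LD = Vd · C_target = 664.0 × 18 = 11950 mg
Convert clearance: 202 mL/min × 60 min/h ÷ 1000 mL/L = 12.12 L/h
Infusion rate = 12.12 L/h × 18 mg/L = 218.2 mg/h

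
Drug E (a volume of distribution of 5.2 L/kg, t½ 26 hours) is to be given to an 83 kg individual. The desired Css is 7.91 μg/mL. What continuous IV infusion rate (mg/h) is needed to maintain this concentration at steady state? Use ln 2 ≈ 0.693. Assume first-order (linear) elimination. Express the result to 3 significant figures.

91.0 mg/h

Vd(total) = 83 kg × 5.2 L/kg = 431.6 L
CL = 0.693 × Vd / t½ = 0.693 × 431.6 / 26 = 11.50 L/h
Infusion rate = CL × Css = 11.50 × 7.91 = 90.97 mg/h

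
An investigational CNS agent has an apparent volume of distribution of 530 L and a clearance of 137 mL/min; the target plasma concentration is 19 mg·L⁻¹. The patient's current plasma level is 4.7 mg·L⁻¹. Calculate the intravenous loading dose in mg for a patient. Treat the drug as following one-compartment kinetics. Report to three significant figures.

7580 mg

Concentration deficit ΔC = 19 − 4.7 = 14.30 mg/L
LD = Vd × ΔC = 530.0 × 14.30 = 7579 mg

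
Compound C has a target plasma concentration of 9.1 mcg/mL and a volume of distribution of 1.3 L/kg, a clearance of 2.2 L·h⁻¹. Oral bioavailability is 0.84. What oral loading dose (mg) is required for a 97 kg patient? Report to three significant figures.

Vd = 1.3 L/kg × 97 kg = 126.1 L
LD = Vd × C / F = 126.1 × 9.100 / 0.84 = 1366 mg

1370 mg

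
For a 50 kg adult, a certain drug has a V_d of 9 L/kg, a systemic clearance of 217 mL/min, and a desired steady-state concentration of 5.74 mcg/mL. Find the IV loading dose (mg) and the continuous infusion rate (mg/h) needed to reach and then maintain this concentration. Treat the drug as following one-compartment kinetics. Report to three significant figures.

Vd = 9 L/kg × 50 kg = 450.0 L
LD = Vd · C_target = 450.0 × 5.74 = 2583 mg
CL = 217 mL/min × 60/1000 = 13.02 L/h
Maintenance: replace elimination → rate = CL × Css = 13.02 × 5.74 = 74.73 mg/h

(a) 2580 mg; (b) 74.7 mg/h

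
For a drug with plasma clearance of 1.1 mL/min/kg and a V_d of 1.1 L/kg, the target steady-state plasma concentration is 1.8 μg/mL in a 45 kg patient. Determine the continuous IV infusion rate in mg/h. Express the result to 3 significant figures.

CL = 1.1 mL/min/kg × 45 kg = 49.50 mL/min = 49.50 × 60/1000 = 2.970 L/h
At steady state, infusion rate equals elimination rate: rate in = CL × Css.
Rate = CL × Css = 2.970 × 1.8 = 5.346 mg/h

5.35 mg/h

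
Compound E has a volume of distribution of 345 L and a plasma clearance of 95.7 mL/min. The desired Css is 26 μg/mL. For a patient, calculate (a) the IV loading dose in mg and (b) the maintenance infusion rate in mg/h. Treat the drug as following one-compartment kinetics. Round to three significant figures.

(a) 8970 mg; (b) 149 mg/h

LD = Vd · C_target = 345.0 × 26 = 8970 mg
Convert clearance: 95.7 mL/min × 60 min/h ÷ 1000 mL/L = 5.742 L/h
Maintenance infusion rate = CL × Css = 5.742 × 26 = 149.3 mg/h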